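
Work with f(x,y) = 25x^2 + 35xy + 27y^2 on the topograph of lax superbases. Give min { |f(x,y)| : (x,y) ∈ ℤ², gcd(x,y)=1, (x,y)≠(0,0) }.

translate: b→-15 (≡35 mod 50), so (25,35,27)→(25,-15,17)
flip: (25,-15,17)→(17,15,25)
reduced (well bottom): (17,15,25) with a≤c, −a<b≤a
well minimum = a = 17

17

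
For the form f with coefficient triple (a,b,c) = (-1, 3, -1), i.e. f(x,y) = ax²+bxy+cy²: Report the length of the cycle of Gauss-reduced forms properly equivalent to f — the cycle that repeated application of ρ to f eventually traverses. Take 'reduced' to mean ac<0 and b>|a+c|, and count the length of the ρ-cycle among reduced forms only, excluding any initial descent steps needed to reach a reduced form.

D = 5, ⌊√D⌋ = 2
descent: ρ → (-1,1,1)  [lands on river]
river: ρ → (1,1,-1)
ρ-cycle length = 2 (tail of 1 descent step not counted)

2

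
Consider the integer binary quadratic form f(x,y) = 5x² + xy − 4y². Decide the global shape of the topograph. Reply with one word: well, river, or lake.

D = b²−4ac = 1² − 4·5·(-4) = 81
D = 9² is a perfect square ⇒ form factors over ℤ ⇒ lakes

lake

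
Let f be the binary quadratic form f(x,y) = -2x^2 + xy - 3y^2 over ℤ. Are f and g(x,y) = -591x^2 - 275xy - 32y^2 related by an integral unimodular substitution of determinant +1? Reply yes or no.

D₁ = -23, D₂ = -23
f is negative-definite; reduce −f:
−f: reduced (well bottom): (2,-1,3) with a≤c, −a<b≤a
flip sign back: reduced form of f is (-2,1,-3)
g is negative-definite; reduce −g:
−g: flip: (591,275,32)→(32,-275,591)
−g: translate: b→-19 (≡-275 mod 64), so (32,-275,591)→(32,-19,3)
−g: flip: (32,-19,3)→(3,19,32)
−g: translate: b→1 (≡19 mod 6), so (3,19,32)→(3,1,2)
−g: flip: (3,1,2)→(2,-1,3)
−g: reduced (well bottom): (2,-1,3) with a≤c, −a<b≤a
flip sign back: reduced form of g is (-2,1,-3)
reduced forms (-2, 1, -3) vs (-2, 1, -3) ⇒ equivalent

yes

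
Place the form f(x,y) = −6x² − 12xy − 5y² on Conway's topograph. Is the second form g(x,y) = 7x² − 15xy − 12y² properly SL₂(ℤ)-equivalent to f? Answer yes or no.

D₁ = 24, D₂ = 561
discriminants differ ⇒ not SL₂(ℤ)-equivalent

no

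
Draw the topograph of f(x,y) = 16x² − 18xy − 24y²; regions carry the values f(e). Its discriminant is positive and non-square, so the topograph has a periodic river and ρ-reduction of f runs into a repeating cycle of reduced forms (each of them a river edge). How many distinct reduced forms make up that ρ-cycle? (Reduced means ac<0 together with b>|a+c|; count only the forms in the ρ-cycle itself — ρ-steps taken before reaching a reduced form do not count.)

D = 1860, ⌊√D⌋ = 43
descent: ρ → (-24,18,16)  [lands on river]
river: ρ → (16,14,-26)
river: ρ → (-26,38,4)
river: ρ → (4,42,-6)
river: ρ → (-6,42,4)
river: ρ → (4,38,-26)
river: ρ → (-26,14,16)
river: ρ → (16,18,-24)
river: ρ → (-24,30,10)
river: ρ → (10,30,-24)
ρ-cycle length = 10 (tail of 1 descent step not counted)

10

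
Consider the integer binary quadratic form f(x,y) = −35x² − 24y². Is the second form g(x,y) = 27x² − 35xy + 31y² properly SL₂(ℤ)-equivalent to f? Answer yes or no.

D₁ = -3360, D₂ = -2123
discriminants differ ⇒ not SL₂(ℤ)-equivalent

no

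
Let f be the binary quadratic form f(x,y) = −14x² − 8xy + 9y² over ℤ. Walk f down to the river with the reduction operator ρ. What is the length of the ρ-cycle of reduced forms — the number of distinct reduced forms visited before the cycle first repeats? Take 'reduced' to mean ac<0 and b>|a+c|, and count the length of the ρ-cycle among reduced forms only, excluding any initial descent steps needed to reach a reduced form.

D = 568, ⌊√D⌋ = 23
descent: ρ → (9,8,-14)  [lands on river]
river: ρ → (-14,20,3)
river: ρ → (3,22,-7)
river: ρ → (-7,20,6)
river: ρ → (6,16,-13)
river: ρ → (-13,10,9)
ρ-cycle length = 6 (tail of 1 descent step not counted)

6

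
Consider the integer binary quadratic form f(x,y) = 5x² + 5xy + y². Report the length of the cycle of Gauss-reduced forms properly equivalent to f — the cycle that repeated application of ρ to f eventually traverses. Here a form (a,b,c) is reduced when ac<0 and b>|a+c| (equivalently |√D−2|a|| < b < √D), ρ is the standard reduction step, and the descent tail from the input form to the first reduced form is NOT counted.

D = 5, ⌊√D⌋ = 2
descent: ρ → (1,1,-1)  [lands on river]
river: ρ → (-1,1,1)
ρ-cycle length = 2 (tail of 1 descent step not counted)

2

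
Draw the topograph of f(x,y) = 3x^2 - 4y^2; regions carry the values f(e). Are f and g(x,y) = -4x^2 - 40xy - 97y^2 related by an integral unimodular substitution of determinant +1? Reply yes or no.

D₁ = 48, D₂ = 48
river cycle of f (length 2): (3, 6, -1), (-1, 6, 3)
river cycle of g (length 2): (3, 6, -1), (-1, 6, 3)
cycles coincide ⇒ equivalent

yes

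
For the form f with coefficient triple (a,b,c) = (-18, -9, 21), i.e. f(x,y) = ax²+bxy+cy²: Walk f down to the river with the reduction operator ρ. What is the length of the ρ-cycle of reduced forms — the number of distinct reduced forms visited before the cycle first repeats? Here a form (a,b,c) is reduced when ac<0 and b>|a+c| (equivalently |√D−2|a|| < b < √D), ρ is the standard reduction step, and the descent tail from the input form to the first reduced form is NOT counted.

D = 1593, ⌊√D⌋ = 39
descent: ρ → (21,9,-18)  [lands on river]
river: ρ → (-18,27,12)
river: ρ → (12,21,-24)
river: ρ → (-24,27,9)
river: ρ → (9,27,-24)
river: ρ → (-24,21,12)
river: ρ → (12,27,-18)
river: ρ → (-18,9,21)
river: ρ → (21,33,-6)
river: ρ → (-6,39,3)
river: ρ → (3,39,-6)
river: ρ → (-6,33,21)
ρ-cycle length = 12 (tail of 1 descent step not counted)

12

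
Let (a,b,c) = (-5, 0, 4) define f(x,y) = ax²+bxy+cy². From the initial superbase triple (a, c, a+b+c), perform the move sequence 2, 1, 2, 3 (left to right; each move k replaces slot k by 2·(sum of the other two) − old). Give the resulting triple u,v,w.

start (-5,4,-1) = (f(1,0),f(0,1),f(1,1))
replace slot 2: 2·((-5)+(-1)) − 4 = -16 → (-5,-16,-1)
replace slot 1: 2·((-16)+(-1)) − (-5) = -29 → (-29,-16,-1)
replace slot 2: 2·((-29)+(-1)) − (-16) = -44 → (-29,-44,-1)
replace slot 3: 2·((-29)+(-44)) − (-1) = -145 → (-29,-44,-145)

-29,-44,-145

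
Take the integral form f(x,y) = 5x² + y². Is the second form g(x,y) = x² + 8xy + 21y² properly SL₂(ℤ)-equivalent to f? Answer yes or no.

D₁ = -20, D₂ = -20
f: flip: (5,0,1)→(1,0,5)
f: reduced (well bottom): (1,0,5) with a≤c, −a<b≤a
g: translate: b→0 (≡8 mod 2), so (1,8,21)→(1,0,5)
g: reduced (well bottom): (1,0,5) with a≤c, −a<b≤a
reduced forms (1, 0, 5) vs (1, 0, 5) ⇒ equivalent

yes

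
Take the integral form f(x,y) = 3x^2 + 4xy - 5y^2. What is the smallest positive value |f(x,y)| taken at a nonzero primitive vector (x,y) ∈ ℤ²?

river: ρ → (-5,6,2)
river: ρ → (2,6,-5)
river: ρ → (-5,4,3)
river: ρ → (3,8,-1)
river: ρ → (-1,8,3)
river: ρ → (3,4,-5)
closes: descent 0, river 6
min |a| on river = 1

1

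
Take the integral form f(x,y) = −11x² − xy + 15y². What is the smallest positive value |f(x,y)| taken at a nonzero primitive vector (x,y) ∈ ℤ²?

descent: ρ → (15,1,-11)
descent: ρ → (-11,21,5)  [lands on river]
river: ρ → (5,19,-15)
river: ρ → (-15,11,9)
river: ρ → (9,25,-1)
river: ρ → (-1,25,9)
river: ρ → (9,11,-15)
river: ρ → (-15,19,5)
river: ρ → (5,21,-11)
river: ρ → (-11,23,3)
river: ρ → (3,25,-3)
river: ρ → (-3,23,11)
river: ρ → (11,21,-5)
river: ρ → (-5,19,15)
river: ρ → (15,11,-9)
river: ρ → (-9,25,1)
river: ρ → (1,25,-9)
river: ρ → (-9,11,15)
river: ρ → (15,19,-5)
river: ρ → (-5,21,11)
river: ρ → (11,23,-3)
river: ρ → (-3,25,3)
river: ρ → (3,23,-11)
closes: descent 2, river 22
min |a| on river = 1

1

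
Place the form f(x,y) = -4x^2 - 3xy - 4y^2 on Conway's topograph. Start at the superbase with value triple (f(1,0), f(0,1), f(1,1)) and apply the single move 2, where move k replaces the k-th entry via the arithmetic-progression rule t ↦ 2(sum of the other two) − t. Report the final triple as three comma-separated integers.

start (-4,-4,-11) = (f(1,0),f(0,1),f(1,1))
replace slot 2: 2·((-4)+(-11)) − (-4) = -26 → (-4,-26,-11)

-4,-26,-11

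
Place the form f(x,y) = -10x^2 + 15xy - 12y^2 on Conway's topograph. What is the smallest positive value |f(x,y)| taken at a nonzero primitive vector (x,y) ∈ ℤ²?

translate: b→5 (≡-15 mod 20), so (10,-15,12)→(10,5,7)
flip: (10,5,7)→(7,-5,10)
reduced (well bottom): (7,-5,10) with a≤c, −a<b≤a
well minimum |f| = |-7| = 7 (negative-definite)

7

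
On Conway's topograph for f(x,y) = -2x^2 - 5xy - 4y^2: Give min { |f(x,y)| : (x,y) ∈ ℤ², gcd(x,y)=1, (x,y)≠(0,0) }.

translate: b→1 (≡5 mod 4), so (2,5,4)→(2,1,1)
flip: (2,1,1)→(1,-1,2)
translate: b→1 (≡-1 mod 2), so (1,-1,2)→(1,1,2)
reduced (well bottom): (1,1,2) with a≤c, −a<b≤a
well minimum |f| = |-1| = 1 (negative-definite)

1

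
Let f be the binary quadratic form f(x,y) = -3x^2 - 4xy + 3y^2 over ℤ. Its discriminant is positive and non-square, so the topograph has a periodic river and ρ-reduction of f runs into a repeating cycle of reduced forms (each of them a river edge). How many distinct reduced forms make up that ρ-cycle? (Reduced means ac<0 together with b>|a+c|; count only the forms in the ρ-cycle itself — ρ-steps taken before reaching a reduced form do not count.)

D = 52, ⌊√D⌋ = 7
descent: ρ → (3,4,-3)  [lands on river]
river: ρ → (-3,2,4)
river: ρ → (4,6,-1)
river: ρ → (-1,6,4)
river: ρ → (4,2,-3)
river: ρ → (-3,4,3)
river: ρ → (3,2,-4)
river: ρ → (-4,6,1)
river: ρ → (1,6,-4)
river: ρ → (-4,2,3)
ρ-cycle length = 10 (tail of 1 descent step not counted)

10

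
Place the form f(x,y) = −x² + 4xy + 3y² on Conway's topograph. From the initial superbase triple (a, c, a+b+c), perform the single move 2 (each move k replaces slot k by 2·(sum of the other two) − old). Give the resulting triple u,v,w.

start (-1,3,6) = (f(1,0),f(0,1),f(1,1))
replace slot 2: 2·((-1)+6) − 3 = 7 → (-1,7,6)

-1,7,6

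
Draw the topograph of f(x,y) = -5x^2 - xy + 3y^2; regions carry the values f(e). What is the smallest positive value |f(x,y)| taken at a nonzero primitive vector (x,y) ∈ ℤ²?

descent: ρ → (3,7,-1)  [lands on river]
river: ρ → (-1,7,3)
river: ρ → (3,5,-3)
river: ρ → (-3,7,1)
river: ρ → (1,7,-3)
river: ρ → (-3,5,3)
closes: descent 1, river 6
min |a| on river = 1

1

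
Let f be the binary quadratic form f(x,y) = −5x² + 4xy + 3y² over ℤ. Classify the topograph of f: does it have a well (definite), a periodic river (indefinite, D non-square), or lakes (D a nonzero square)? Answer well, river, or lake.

D = b²−4ac = 4² − 4·(-5)·3 = 76
D > 0 non-square ⇒ indefinite ⇒ periodic river

river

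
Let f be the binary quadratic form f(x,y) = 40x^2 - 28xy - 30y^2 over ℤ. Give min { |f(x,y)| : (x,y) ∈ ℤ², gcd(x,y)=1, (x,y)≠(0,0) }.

descent: ρ → (-30,28,40)  [lands on river]
river: ρ → (40,52,-18)
river: ρ → (-18,56,34)
river: ρ → (34,12,-40)
river: ρ → (-40,68,6)
river: ρ → (6,64,-62)
river: ρ → (-62,60,8)
river: ρ → (8,68,-30)
river: ρ → (-30,52,24)
river: ρ → (24,44,-38)
river: ρ → (-38,32,30)
river: ρ → (30,28,-40)
river: ρ → (-40,52,18)
river: ρ → (18,56,-34)
river: ρ → (-34,12,40)
river: ρ → (40,68,-6)
river: ρ → (-6,64,62)
river: ρ → (62,60,-8)
river: ρ → (-8,68,30)
river: ρ → (30,52,-24)
river: ρ → (-24,44,38)
river: ρ → (38,32,-30)
closes: descent 1, river 22
min |a| on river = 6

6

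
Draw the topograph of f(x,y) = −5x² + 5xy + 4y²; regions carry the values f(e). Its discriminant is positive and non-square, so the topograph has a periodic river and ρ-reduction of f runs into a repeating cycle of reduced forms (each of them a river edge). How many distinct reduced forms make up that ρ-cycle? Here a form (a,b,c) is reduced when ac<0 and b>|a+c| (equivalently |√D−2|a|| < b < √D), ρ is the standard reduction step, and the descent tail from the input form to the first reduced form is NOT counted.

D = 105, ⌊√D⌋ = 10
river: ρ → (4,3,-6)
river: ρ → (-6,9,1)
river: ρ → (1,9,-6)
river: ρ → (-6,3,4)
river: ρ → (4,5,-5)
river: ρ → (-5,5,4)
ρ-cycle length = 6 (tail of 0 descent steps not counted)

6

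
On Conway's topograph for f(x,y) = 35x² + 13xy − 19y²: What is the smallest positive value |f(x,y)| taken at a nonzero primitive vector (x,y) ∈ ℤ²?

descent: ρ → (-19,25,29)  [lands on river]
river: ρ → (29,33,-15)
river: ρ → (-15,27,35)
river: ρ → (35,43,-7)
river: ρ → (-7,41,41)
river: ρ → (41,41,-7)
river: ρ → (-7,43,35)
river: ρ → (35,27,-15)
river: ρ → (-15,33,29)
river: ρ → (29,25,-19)
river: ρ → (-19,51,3)
river: ρ → (3,51,-19)
closes: descent 1, river 12
min |a| on river = 3

3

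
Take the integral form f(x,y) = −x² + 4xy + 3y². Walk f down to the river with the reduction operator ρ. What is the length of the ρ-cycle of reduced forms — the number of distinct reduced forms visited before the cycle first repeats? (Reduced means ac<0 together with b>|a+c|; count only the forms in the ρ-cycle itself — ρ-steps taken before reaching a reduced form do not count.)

D = 28, ⌊√D⌋ = 5
river: ρ → (3,2,-2)
river: ρ → (-2,2,3)
river: ρ → (3,4,-1)
river: ρ → (-1,4,3)
ρ-cycle length = 4 (tail of 0 descent steps not counted)

4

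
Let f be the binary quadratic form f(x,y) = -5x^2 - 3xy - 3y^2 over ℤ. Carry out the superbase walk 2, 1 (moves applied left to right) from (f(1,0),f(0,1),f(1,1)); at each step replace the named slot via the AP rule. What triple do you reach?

start (-5,-3,-11) = (f(1,0),f(0,1),f(1,1))
replace slot 2: 2·((-5)+(-11)) − (-3) = -29 → (-5,-29,-11)
replace slot 1: 2·((-29)+(-11)) − (-5) = -75 → (-75,-29,-11)

-75,-29,-11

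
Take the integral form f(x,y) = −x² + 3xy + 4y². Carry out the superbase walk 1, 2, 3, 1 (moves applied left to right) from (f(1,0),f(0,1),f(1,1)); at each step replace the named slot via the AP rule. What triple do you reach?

start (-1,4,6) = (f(1,0),f(0,1),f(1,1))
replace slot 1: 2·(4+6) − (-1) = 21 → (21,4,6)
replace slot 2: 2·(21+6) − 4 = 50 → (21,50,6)
replace slot 3: 2·(21+50) − 6 = 136 → (21,50,136)
replace slot 1: 2·(50+136) − 21 = 351 → (351,50,136)

351,50,136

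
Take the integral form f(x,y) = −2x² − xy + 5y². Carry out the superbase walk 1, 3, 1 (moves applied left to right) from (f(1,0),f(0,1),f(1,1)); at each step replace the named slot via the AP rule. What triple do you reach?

start (-2,5,2) = (f(1,0),f(0,1),f(1,1))
replace slot 1: 2·(5+2) − (-2) = 16 → (16,5,2)
replace slot 3: 2·(16+5) − 2 = 40 → (16,5,40)
replace slot 1: 2·(5+40) − 16 = 74 → (74,5,40)

74,5,40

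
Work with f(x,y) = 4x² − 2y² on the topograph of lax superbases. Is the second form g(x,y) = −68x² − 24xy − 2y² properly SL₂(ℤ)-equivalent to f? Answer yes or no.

D₁ = 32, D₂ = 32
river cycle of f (length 2): (-2, 4, 2), (2, 4, -2)
river cycle of g (length 2): (-2, 4, 2), (2, 4, -2)
cycles coincide ⇒ equivalent

yes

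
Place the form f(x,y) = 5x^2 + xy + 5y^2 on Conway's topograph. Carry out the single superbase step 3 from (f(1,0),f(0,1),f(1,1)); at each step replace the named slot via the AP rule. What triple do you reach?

start (5,5,11) = (f(1,0),f(0,1),f(1,1))
replace slot 3: 2·(5+5) − 11 = 9 → (5,5,9)

5,5,9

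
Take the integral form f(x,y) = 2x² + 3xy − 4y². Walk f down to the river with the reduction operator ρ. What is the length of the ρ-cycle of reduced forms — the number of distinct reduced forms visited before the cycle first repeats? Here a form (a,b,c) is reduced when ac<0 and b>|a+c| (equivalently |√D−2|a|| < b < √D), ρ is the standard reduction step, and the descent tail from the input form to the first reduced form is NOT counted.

D = 41, ⌊√D⌋ = 6
river: ρ → (-4,5,1)
river: ρ → (1,5,-4)
river: ρ → (-4,3,2)
river: ρ → (2,5,-2)
river: ρ → (-2,3,4)
river: ρ → (4,5,-1)
river: ρ → (-1,5,4)
river: ρ → (4,3,-2)
river: ρ → (-2,5,2)
river: ρ → (2,3,-4)
ρ-cycle length = 10 (tail of 0 descent steps not counted)

10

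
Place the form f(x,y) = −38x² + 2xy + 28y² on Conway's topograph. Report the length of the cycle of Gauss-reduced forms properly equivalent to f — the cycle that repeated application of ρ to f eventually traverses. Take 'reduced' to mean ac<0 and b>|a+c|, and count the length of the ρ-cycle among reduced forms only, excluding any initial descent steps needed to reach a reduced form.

D = 4260, ⌊√D⌋ = 65
descent: ρ → (28,54,-12)  [lands on river]
river: ρ → (-12,42,52)
river: ρ → (52,62,-2)
river: ρ → (-2,62,52)
river: ρ → (52,42,-12)
river: ρ → (-12,54,28)
river: ρ → (28,58,-8)
river: ρ → (-8,54,42)
river: ρ → (42,30,-20)
river: ρ → (-20,50,22)
river: ρ → (22,38,-32)
river: ρ → (-32,26,28)
river: ρ → (28,30,-30)
river: ρ → (-30,30,28)
river: ρ → (28,26,-32)
river: ρ → (-32,38,22)
river: ρ → (22,50,-20)
river: ρ → (-20,30,42)
river: ρ → (42,54,-8)
river: ρ → (-8,58,28)
ρ-cycle length = 20 (tail of 1 descent step not counted)

20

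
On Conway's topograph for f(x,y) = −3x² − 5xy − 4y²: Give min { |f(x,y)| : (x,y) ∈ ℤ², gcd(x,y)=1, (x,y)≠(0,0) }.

translate: b→-1 (≡5 mod 6), so (3,5,4)→(3,-1,2)
flip: (3,-1,2)→(2,1,3)
reduced (well bottom): (2,1,3) with a≤c, −a<b≤a
well minimum |f| = |-2| = 2 (negative-definite)

2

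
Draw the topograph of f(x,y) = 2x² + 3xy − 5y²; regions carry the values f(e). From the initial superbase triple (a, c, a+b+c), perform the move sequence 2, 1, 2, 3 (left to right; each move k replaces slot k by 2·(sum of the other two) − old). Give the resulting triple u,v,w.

start (2,-5,0) = (f(1,0),f(0,1),f(1,1))
replace slot 2: 2·(2+0) − (-5) = 9 → (2,9,0)
replace slot 1: 2·(9+0) − 2 = 16 → (16,9,0)
replace slot 2: 2·(16+0) − 9 = 23 → (16,23,0)
replace slot 3: 2·(16+23) − 0 = 78 → (16,23,78)

16,23,78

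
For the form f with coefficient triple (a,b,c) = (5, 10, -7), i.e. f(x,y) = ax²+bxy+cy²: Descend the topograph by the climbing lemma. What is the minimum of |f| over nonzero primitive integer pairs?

river: ρ → (-7,4,8)
river: ρ → (8,12,-3)
river: ρ → (-3,12,8)
river: ρ → (8,4,-7)
river: ρ → (-7,10,5)
river: ρ → (5,10,-7)
closes: descent 0, river 6
min |a| on river = 3

3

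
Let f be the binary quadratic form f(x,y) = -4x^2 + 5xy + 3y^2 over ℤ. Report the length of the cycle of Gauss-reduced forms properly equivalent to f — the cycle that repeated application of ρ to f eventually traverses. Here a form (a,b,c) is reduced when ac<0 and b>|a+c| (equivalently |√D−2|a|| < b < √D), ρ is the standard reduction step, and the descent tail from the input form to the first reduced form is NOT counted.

D = 73, ⌊√D⌋ = 8
river: ρ → (3,7,-2)
river: ρ → (-2,5,6)
river: ρ → (6,7,-1)
river: ρ → (-1,7,6)
river: ρ → (6,5,-2)
river: ρ → (-2,7,3)
river: ρ → (3,5,-4)
river: ρ → (-4,3,4)
river: ρ → (4,5,-3)
river: ρ → (-3,7,2)
river: ρ → (2,5,-6)
river: ρ → (-6,7,1)
river: ρ → (1,7,-6)
river: ρ → (-6,5,2)
river: ρ → (2,7,-3)
river: ρ → (-3,5,4)
river: ρ → (4,3,-4)
river: ρ → (-4,5,3)
ρ-cycle length = 18 (tail of 0 descent steps not counted)

18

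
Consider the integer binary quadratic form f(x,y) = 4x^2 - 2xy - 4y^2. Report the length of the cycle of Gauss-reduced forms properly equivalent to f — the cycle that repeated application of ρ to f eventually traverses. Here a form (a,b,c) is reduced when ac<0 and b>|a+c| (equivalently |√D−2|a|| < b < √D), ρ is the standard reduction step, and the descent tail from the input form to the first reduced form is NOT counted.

D = 68, ⌊√D⌋ = 8
descent: ρ → (-4,2,4)  [lands on river]
river: ρ → (4,6,-2)
river: ρ → (-2,6,4)
river: ρ → (4,2,-4)
river: ρ → (-4,6,2)
river: ρ → (2,6,-4)
ρ-cycle length = 6 (tail of 1 descent step not counted)

6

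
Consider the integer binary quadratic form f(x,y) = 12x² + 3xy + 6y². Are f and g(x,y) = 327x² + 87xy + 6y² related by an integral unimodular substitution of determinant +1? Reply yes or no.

D₁ = -279, D₂ = -279
f: flip: (12,3,6)→(6,-3,12)
f: reduced (well bottom): (6,-3,12) with a≤c, −a<b≤a
g: flip: (327,87,6)→(6,-87,327)
g: translate: b→-3 (≡-87 mod 12), so (6,-87,327)→(6,-3,12)
g: reduced (well bottom): (6,-3,12) with a≤c, −a<b≤a
reduced forms (6, -3, 12) vs (6, -3, 12) ⇒ equivalent

yes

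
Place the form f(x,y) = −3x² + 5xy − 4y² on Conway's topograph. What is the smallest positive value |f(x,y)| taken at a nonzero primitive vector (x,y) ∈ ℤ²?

translate: b→1 (≡-5 mod 6), so (3,-5,4)→(3,1,2)
flip: (3,1,2)→(2,-1,3)
reduced (well bottom): (2,-1,3) with a≤c, −a<b≤a
well minimum |f| = |-2| = 2 (negative-definite)

2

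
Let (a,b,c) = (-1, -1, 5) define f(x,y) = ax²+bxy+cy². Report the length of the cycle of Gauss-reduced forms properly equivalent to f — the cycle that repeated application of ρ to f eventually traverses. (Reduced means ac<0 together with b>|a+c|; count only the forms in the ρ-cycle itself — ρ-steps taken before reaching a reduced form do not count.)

D = 21, ⌊√D⌋ = 4
descent: ρ → (5,1,-1)
descent: ρ → (-1,3,3)  [lands on river]
river: ρ → (3,3,-1)
ρ-cycle length = 2 (tail of 2 descent steps not counted)

2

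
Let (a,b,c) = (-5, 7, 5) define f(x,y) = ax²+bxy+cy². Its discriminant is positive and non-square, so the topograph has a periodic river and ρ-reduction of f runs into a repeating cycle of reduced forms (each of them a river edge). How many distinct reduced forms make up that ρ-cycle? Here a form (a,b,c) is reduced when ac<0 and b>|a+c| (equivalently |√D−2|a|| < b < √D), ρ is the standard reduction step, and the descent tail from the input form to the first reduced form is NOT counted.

D = 149, ⌊√D⌋ = 12
river: ρ → (5,3,-7)
river: ρ → (-7,11,1)
river: ρ → (1,11,-7)
river: ρ → (-7,3,5)
river: ρ → (5,7,-5)
river: ρ → (-5,3,7)
river: ρ → (7,11,-1)
river: ρ → (-1,11,7)
river: ρ → (7,3,-5)
river: ρ → (-5,7,5)
ρ-cycle length = 10 (tail of 0 descent steps not counted)

10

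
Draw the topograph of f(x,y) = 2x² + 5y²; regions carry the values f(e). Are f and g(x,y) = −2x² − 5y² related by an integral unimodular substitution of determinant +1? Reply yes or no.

D₁ = -40, D₂ = -40
f: reduced (well bottom): (2,0,5) with a≤c, −a<b≤a
g is negative-definite; reduce −g:
−g: reduced (well bottom): (2,0,5) with a≤c, −a<b≤a
flip sign back: reduced form of g is (-2,0,-5)
reduced forms (2, 0, 5) vs (-2, 0, -5) ⇒ inequivalent

no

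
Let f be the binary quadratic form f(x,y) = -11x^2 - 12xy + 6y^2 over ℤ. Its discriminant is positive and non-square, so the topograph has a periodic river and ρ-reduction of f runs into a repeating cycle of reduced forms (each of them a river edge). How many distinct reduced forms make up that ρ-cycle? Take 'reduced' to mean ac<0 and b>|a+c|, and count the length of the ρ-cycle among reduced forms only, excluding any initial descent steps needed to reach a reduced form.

D = 408, ⌊√D⌋ = 20
descent: ρ → (6,12,-11)  [lands on river]
river: ρ → (-11,10,7)
river: ρ → (7,18,-3)
river: ρ → (-3,18,7)
river: ρ → (7,10,-11)
river: ρ → (-11,12,6)
ρ-cycle length = 6 (tail of 1 descent step not counted)

6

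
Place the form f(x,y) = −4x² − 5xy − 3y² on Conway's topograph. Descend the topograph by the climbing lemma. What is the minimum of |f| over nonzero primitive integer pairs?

translate: b→-3 (≡5 mod 8), so (4,5,3)→(4,-3,2)
flip: (4,-3,2)→(2,3,4)
translate: b→-1 (≡3 mod 4), so (2,3,4)→(2,-1,3)
reduced (well bottom): (2,-1,3) with a≤c, −a<b≤a
well minimum |f| = |-2| = 2 (negative-definite)

2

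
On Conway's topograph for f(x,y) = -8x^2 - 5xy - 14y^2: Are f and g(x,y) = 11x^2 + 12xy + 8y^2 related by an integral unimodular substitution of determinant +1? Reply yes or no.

D₁ = -423, D₂ = -208
discriminants differ ⇒ not SL₂(ℤ)-equivalent

no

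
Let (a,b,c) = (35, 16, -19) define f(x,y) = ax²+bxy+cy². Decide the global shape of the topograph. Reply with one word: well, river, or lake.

D = b²−4ac = 16² − 4·35·(-19) = 2916
D = 54² is a perfect square ⇒ form factors over ℤ ⇒ lakes

lake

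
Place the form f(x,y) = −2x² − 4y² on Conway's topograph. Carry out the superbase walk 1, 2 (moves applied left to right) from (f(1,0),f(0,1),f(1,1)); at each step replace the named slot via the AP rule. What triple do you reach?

start (-2,-4,-6) = (f(1,0),f(0,1),f(1,1))
replace slot 1: 2·((-4)+(-6)) − (-2) = -18 → (-18,-4,-6)
replace slot 2: 2·((-18)+(-6)) − (-4) = -44 → (-18,-44,-6)

-18,-44,-6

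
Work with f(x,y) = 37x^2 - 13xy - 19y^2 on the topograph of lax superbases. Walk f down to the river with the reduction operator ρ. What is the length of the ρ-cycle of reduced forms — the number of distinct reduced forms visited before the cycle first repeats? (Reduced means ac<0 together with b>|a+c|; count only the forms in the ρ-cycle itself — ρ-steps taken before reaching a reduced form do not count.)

D = 2981, ⌊√D⌋ = 54
descent: ρ → (-19,51,5)  [lands on river]
river: ρ → (5,49,-29)
river: ρ → (-29,9,25)
river: ρ → (25,41,-13)
river: ρ → (-13,37,31)
river: ρ → (31,25,-19)
ρ-cycle length = 6 (tail of 1 descent step not counted)

6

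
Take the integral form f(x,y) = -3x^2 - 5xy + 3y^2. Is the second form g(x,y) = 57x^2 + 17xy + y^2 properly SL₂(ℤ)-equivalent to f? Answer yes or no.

D₁ = 61, D₂ = 61
river cycle of f (length 6): (3, 5, -3), (-3, 7, 1), (1, 7, -3), (-3, 5, 3), (3, 7, -1), (-1, 7, 3)
river cycle of g (length 6): (1, 7, -3), (-3, 5, 3), (3, 7, -1), (-1, 7, 3), (3, 5, -3), (-3, 7, 1)
cycles coincide ⇒ equivalent

yes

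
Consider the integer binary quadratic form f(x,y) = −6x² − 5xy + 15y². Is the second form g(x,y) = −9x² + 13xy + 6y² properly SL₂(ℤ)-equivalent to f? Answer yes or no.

D₁ = 385, D₂ = 385
river cycle of f (length 12): (-6, 19, 1), (1, 19, -6), (-6, 17, 4), (4, 15, -10), (-10, 5, 9), (9, 13, -6), (-6, 11, 11), (11, 11, -6), (-6, 13, 9), (9, 5, -10), … (2 more)
river cycle of g (length 12): (6, 11, -11), (-11, 11, 6), (6, 13, -9), (-9, 5, 10), (10, 15, -4), (-4, 17, 6), (6, 19, -1), (-1, 19, 6), (6, 17, -4), (-4, 15, 10), … (2 more)
cycles differ ⇒ inequivalent

no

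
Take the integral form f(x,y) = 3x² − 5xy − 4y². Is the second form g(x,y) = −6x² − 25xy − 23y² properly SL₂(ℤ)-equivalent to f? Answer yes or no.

D₁ = 73, D₂ = 73
river cycle of f (length 18): (-4, 5, 3), (3, 7, -2), (-2, 5, 6), (6, 7, -1), (-1, 7, 6), (6, 5, -2), (-2, 7, 3), (3, 5, -4), (-4, 3, 4), (4, 5, -3), … (8 more)
river cycle of g (length 18): (-4, 5, 3), (3, 7, -2), (-2, 5, 6), (6, 7, -1), (-1, 7, 6), (6, 5, -2), (-2, 7, 3), (3, 5, -4), (-4, 3, 4), (4, 5, -3), … (8 more)
cycles coincide ⇒ equivalent

yes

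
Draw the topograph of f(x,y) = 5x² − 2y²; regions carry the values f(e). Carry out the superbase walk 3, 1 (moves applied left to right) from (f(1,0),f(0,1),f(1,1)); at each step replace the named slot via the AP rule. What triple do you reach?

start (5,-2,3) = (f(1,0),f(0,1),f(1,1))
replace slot 3: 2·(5+(-2)) − 3 = 3 → (5,-2,3)
replace slot 1: 2·((-2)+3) − 5 = -3 → (-3,-2,3)

-3,-2,3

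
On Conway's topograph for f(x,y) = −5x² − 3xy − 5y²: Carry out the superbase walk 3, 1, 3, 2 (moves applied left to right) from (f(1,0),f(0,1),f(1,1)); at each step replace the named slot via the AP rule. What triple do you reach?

start (-5,-5,-13) = (f(1,0),f(0,1),f(1,1))
replace slot 3: 2·((-5)+(-5)) − (-13) = -7 → (-5,-5,-7)
replace slot 1: 2·((-5)+(-7)) − (-5) = -19 → (-19,-5,-7)
replace slot 3: 2·((-19)+(-5)) − (-7) = -41 → (-19,-5,-41)
replace slot 2: 2·((-19)+(-41)) − (-5) = -115 → (-19,-115,-41)

-19,-115,-41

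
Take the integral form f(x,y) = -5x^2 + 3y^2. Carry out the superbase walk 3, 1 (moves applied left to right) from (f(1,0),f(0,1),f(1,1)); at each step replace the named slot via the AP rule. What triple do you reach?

start (-5,3,-2) = (f(1,0),f(0,1),f(1,1))
replace slot 3: 2·((-5)+3) − (-2) = -2 → (-5,3,-2)
replace slot 1: 2·(3+(-2)) − (-5) = 7 → (7,3,-2)

7,3,-2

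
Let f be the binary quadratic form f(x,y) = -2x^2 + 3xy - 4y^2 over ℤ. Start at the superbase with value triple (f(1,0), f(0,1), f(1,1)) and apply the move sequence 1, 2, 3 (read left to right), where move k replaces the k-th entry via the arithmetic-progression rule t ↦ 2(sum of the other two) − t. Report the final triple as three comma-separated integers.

start (-2,-4,-3) = (f(1,0),f(0,1),f(1,1))
replace slot 1: 2·((-4)+(-3)) − (-2) = -12 → (-12,-4,-3)
replace slot 2: 2·((-12)+(-3)) − (-4) = -26 → (-12,-26,-3)
replace slot 3: 2·((-12)+(-26)) − (-3) = -73 → (-12,-26,-73)

-12,-26,-73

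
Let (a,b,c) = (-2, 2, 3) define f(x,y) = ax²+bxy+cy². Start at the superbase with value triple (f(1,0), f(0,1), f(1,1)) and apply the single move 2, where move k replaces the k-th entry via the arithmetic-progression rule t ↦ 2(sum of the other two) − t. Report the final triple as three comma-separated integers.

start (-2,3,3) = (f(1,0),f(0,1),f(1,1))
replace slot 2: 2·((-2)+3) − 3 = -1 → (-2,-1,3)

-2,-1,3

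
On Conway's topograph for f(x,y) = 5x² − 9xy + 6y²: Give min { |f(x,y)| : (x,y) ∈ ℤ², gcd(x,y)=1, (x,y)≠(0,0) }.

translate: b→1 (≡-9 mod 10), so (5,-9,6)→(5,1,2)
flip: (5,1,2)→(2,-1,5)
reduced (well bottom): (2,-1,5) with a≤c, −a<b≤a
well minimum = a = 2

2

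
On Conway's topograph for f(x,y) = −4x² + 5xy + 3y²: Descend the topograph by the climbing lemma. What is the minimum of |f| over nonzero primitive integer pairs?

river: ρ → (3,7,-2)
river: ρ → (-2,5,6)
river: ρ → (6,7,-1)
river: ρ → (-1,7,6)
river: ρ → (6,5,-2)
river: ρ → (-2,7,3)
river: ρ → (3,5,-4)
river: ρ → (-4,3,4)
river: ρ → (4,5,-3)
river: ρ → (-3,7,2)
river: ρ → (2,5,-6)
river: ρ → (-6,7,1)
river: ρ → (1,7,-6)
river: ρ → (-6,5,2)
river: ρ → (2,7,-3)
river: ρ → (-3,5,4)
river: ρ → (4,3,-4)
river: ρ → (-4,5,3)
closes: descent 0, river 18
min |a| on river = 1

1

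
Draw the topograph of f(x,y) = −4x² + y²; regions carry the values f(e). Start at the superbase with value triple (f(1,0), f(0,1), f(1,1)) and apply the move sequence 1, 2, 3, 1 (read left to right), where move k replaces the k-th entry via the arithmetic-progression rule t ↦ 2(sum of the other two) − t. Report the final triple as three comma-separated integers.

start (-4,1,-3) = (f(1,0),f(0,1),f(1,1))
replace slot 1: 2·(1+(-3)) − (-4) = 0 → (0,1,-3)
replace slot 2: 2·(0+(-3)) − 1 = -7 → (0,-7,-3)
replace slot 3: 2·(0+(-7)) − (-3) = -11 → (0,-7,-11)
replace slot 1: 2·((-7)+(-11)) − 0 = -36 → (-36,-7,-11)

-36,-7,-11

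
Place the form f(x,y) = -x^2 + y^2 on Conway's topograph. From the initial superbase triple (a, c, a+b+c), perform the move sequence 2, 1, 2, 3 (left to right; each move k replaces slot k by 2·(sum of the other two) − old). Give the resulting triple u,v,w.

start (-1,1,0) = (f(1,0),f(0,1),f(1,1))
replace slot 2: 2·((-1)+0) − 1 = -3 → (-1,-3,0)
replace slot 1: 2·((-3)+0) − (-1) = -5 → (-5,-3,0)
replace slot 2: 2·((-5)+0) − (-3) = -7 → (-5,-7,0)
replace slot 3: 2·((-5)+(-7)) − 0 = -24 → (-5,-7,-24)

-5,-7,-24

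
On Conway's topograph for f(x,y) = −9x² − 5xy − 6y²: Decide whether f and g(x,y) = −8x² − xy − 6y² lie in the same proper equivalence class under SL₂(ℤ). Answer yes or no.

D₁ = -191, D₂ = -191
f is negative-definite; reduce −f:
−f: flip: (9,5,6)→(6,-5,9)
−f: reduced (well bottom): (6,-5,9) with a≤c, −a<b≤a
flip sign back: reduced form of f is (-6,5,-9)
g is negative-definite; reduce −g:
−g: flip: (8,1,6)→(6,-1,8)
−g: reduced (well bottom): (6,-1,8) with a≤c, −a<b≤a
flip sign back: reduced form of g is (-6,1,-8)
reduced forms (-6, 5, -9) vs (-6, 1, -8) ⇒ inequivalent

no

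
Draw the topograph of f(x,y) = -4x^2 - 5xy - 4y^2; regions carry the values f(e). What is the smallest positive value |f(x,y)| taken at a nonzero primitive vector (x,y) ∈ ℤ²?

translate: b→-3 (≡5 mod 8), so (4,5,4)→(4,-3,3)
flip: (4,-3,3)→(3,3,4)
reduced (well bottom): (3,3,4) with a≤c, −a<b≤a
well minimum |f| = |-3| = 3 (negative-definite)

3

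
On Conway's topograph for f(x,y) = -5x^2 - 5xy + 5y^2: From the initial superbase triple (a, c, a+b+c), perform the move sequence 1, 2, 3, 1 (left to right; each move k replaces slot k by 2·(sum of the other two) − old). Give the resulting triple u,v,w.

start (-5,5,-5) = (f(1,0),f(0,1),f(1,1))
replace slot 1: 2·(5+(-5)) − (-5) = 5 → (5,5,-5)
replace slot 2: 2·(5+(-5)) − 5 = -5 → (5,-5,-5)
replace slot 3: 2·(5+(-5)) − (-5) = 5 → (5,-5,5)
replace slot 1: 2·((-5)+5) − 5 = -5 → (-5,-5,5)

-5,-5,5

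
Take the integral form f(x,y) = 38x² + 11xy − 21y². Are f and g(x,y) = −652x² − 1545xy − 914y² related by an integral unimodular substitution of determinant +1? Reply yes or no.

D₁ = 3313, D₂ = 3313
river cycle of f (length 130): (-21, 31, 28), (28, 25, -24), (-24, 23, 29), (29, 35, -18), (-18, 37, 27), (27, 17, -28), (-28, 39, 16), (16, 57, -1), (-1, 57, 16), (16, 39, -28), … (120 more)
river cycle of g (length 130): (-21, 31, 28), (28, 25, -24), (-24, 23, 29), (29, 35, -18), (-18, 37, 27), (27, 17, -28), (-28, 39, 16), (16, 57, -1), (-1, 57, 16), (16, 39, -28), … (120 more)
cycles coincide ⇒ equivalent

yes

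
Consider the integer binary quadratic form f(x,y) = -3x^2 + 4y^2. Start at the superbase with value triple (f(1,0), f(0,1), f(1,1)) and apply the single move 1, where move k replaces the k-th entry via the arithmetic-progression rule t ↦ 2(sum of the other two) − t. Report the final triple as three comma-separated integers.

start (-3,4,1) = (f(1,0),f(0,1),f(1,1))
replace slot 1: 2·(4+1) − (-3) = 13 → (13,4,1)

13,4,1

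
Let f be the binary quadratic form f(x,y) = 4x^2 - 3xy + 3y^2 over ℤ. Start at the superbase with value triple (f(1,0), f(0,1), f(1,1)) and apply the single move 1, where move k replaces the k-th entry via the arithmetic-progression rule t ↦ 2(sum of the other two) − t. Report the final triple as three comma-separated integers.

start (4,3,4) = (f(1,0),f(0,1),f(1,1))
replace slot 1: 2·(3+4) − 4 = 10 → (10,3,4)

10,3,4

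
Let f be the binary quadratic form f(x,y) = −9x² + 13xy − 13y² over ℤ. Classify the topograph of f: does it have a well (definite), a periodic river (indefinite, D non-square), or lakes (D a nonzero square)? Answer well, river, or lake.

D = b²−4ac = 13² − 4·(-9)·(-13) = -299
D < 0 ⇒ definite ⇒ every region one sign ⇒ single well

well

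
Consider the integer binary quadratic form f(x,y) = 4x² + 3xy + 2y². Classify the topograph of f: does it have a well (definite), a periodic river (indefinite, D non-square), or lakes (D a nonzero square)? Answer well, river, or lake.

D = b²−4ac = 3² − 4·4·2 = -23
D < 0 ⇒ definite ⇒ every region one sign ⇒ single well

well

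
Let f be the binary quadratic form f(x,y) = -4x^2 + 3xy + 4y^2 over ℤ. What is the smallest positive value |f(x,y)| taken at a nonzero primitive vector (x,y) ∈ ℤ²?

river: ρ → (4,5,-3)
river: ρ → (-3,7,2)
river: ρ → (2,5,-6)
river: ρ → (-6,7,1)
river: ρ → (1,7,-6)
river: ρ → (-6,5,2)
river: ρ → (2,7,-3)
river: ρ → (-3,5,4)
river: ρ → (4,3,-4)
river: ρ → (-4,5,3)
river: ρ → (3,7,-2)
river: ρ → (-2,5,6)
river: ρ → (6,7,-1)
river: ρ → (-1,7,6)
river: ρ → (6,5,-2)
river: ρ → (-2,7,3)
river: ρ → (3,5,-4)
river: ρ → (-4,3,4)
closes: descent 0, river 18
min |a| on river = 1

1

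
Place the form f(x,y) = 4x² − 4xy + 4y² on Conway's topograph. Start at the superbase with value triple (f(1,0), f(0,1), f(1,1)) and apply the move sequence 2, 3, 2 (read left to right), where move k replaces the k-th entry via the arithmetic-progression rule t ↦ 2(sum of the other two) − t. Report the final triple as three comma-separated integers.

start (4,4,4) = (f(1,0),f(0,1),f(1,1))
replace slot 2: 2·(4+4) − 4 = 12 → (4,12,4)
replace slot 3: 2·(4+12) − 4 = 28 → (4,12,28)
replace slot 2: 2·(4+28) − 12 = 52 → (4,52,28)

4,52,28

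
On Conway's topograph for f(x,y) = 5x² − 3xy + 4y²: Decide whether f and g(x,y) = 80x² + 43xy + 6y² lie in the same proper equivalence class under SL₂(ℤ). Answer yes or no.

D₁ = -71, D₂ = -71
f: flip: (5,-3,4)→(4,3,5)
f: reduced (well bottom): (4,3,5) with a≤c, −a<b≤a
g: flip: (80,43,6)→(6,-43,80)
g: translate: b→5 (≡-43 mod 12), so (6,-43,80)→(6,5,4)
g: flip: (6,5,4)→(4,-5,6)
g: translate: b→3 (≡-5 mod 8), so (4,-5,6)→(4,3,5)
g: reduced (well bottom): (4,3,5) with a≤c, −a<b≤a
reduced forms (4, 3, 5) vs (4, 3, 5) ⇒ equivalent

yes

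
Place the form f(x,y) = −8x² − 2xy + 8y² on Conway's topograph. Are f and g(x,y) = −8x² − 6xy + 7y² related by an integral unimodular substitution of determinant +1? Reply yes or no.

D₁ = 260, D₂ = 260
river cycle of f (length 6): (8, 2, -8), (-8, 14, 2), (2, 14, -8), (-8, 2, 8), (8, 14, -2), (-2, 14, 8)
river cycle of g (length 10): (7, 6, -8), (-8, 10, 5), (5, 10, -8), (-8, 6, 7), (7, 8, -7), (-7, 6, 8), (8, 10, -5), (-5, 10, 8), (8, 6, -7), (-7, 8, 7)
cycles differ ⇒ inequivalent

no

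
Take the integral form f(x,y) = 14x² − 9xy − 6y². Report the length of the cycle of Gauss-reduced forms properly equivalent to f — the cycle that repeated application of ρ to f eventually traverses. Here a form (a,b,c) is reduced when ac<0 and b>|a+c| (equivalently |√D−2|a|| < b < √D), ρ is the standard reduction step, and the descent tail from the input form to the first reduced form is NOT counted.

D = 417, ⌊√D⌋ = 20
descent: ρ → (-6,9,14)  [lands on river]
river: ρ → (14,19,-1)
river: ρ → (-1,19,14)
river: ρ → (14,9,-6)
river: ρ → (-6,15,8)
river: ρ → (8,17,-4)
river: ρ → (-4,15,12)
river: ρ → (12,9,-7)
river: ρ → (-7,19,2)
river: ρ → (2,17,-16)
river: ρ → (-16,15,3)
river: ρ → (3,15,-16)
river: ρ → (-16,17,2)
river: ρ → (2,19,-7)
river: ρ → (-7,9,12)
river: ρ → (12,15,-4)
river: ρ → (-4,17,8)
river: ρ → (8,15,-6)
ρ-cycle length = 18 (tail of 1 descent step not counted)

18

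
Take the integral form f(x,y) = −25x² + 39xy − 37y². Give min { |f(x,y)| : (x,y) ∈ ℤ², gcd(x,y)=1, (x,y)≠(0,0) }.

translate: b→11 (≡-39 mod 50), so (25,-39,37)→(25,11,23)
flip: (25,11,23)→(23,-11,25)
reduced (well bottom): (23,-11,25) with a≤c, −a<b≤a
well minimum |f| = |-23| = 23 (negative-definite)

23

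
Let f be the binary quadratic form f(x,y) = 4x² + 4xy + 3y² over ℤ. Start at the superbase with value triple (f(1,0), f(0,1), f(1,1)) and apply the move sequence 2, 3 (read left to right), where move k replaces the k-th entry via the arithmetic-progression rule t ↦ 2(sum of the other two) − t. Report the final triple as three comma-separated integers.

start (4,3,11) = (f(1,0),f(0,1),f(1,1))
replace slot 2: 2·(4+11) − 3 = 27 → (4,27,11)
replace slot 3: 2·(4+27) − 11 = 51 → (4,27,51)

4,27,51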